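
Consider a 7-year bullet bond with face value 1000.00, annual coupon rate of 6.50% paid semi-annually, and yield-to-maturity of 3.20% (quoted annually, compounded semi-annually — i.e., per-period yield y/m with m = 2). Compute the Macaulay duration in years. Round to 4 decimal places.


Answer: Macaulay duration = 5.8655 years

Derivation:
Coupon per period c = face * coupon_rate / m = 32.500000
Periods per year m = 2; per-period yield y/m = 0.016000
Number of cashflows N = 14
Cashflows (t years, CF_t, discount factor 1/(1+y/m)^(m*t), PV):
  t = 0.5000: CF_t = 32.500000, DF = 0.984252, PV = 31.988189
  t = 1.0000: CF_t = 32.500000, DF = 0.968752, PV = 31.484438
  t = 1.5000: CF_t = 32.500000, DF = 0.953496, PV = 30.988620
  t = 2.0000: CF_t = 32.500000, DF = 0.938480, PV = 30.500610
  t = 2.5000: CF_t = 32.500000, DF = 0.923701, PV = 30.020286
  t = 3.0000: CF_t = 32.500000, DF = 0.909155, PV = 29.547525
  t = 3.5000: CF_t = 32.500000, DF = 0.894837, PV = 29.082210
  t = 4.0000: CF_t = 32.500000, DF = 0.880745, PV = 28.624222
  t = 4.5000: CF_t = 32.500000, DF = 0.866875, PV = 28.173447
  t = 5.0000: CF_t = 32.500000, DF = 0.853224, PV = 27.729771
  t = 5.5000: CF_t = 32.500000, DF = 0.839787, PV = 27.293082
  t = 6.0000: CF_t = 32.500000, DF = 0.826562, PV = 26.863269
  t = 6.5000: CF_t = 32.500000, DF = 0.813545, PV = 26.440226
  t = 7.0000: CF_t = 1032.500000, DF = 0.800734, PV = 826.757511
Price P = sum_t PV_t = 1205.493406
Macaulay numerator sum_t t * PV_t:
  t * PV_t at t = 0.5000: 15.994094
  t * PV_t at t = 1.0000: 31.484438
  t * PV_t at t = 1.5000: 46.482930
  t * PV_t at t = 2.0000: 61.001221
  t * PV_t at t = 2.5000: 75.050714
  t * PV_t at t = 3.0000: 88.642576
  t * PV_t at t = 3.5000: 101.787735
  t * PV_t at t = 4.0000: 114.496890
  t * PV_t at t = 4.5000: 126.780513
  t * PV_t at t = 5.0000: 138.648854
  t * PV_t at t = 5.5000: 150.111949
  t * PV_t at t = 6.0000: 161.179616
  t * PV_t at t = 6.5000: 171.861467
  t * PV_t at t = 7.0000: 5787.302576
Macaulay duration D = (sum_t t * PV_t) / P = 7070.825572 / 1205.493406 = 5.865503


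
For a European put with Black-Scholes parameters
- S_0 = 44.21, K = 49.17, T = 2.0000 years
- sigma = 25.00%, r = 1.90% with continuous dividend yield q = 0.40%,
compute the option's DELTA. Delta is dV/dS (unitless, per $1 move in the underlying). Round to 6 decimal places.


d1 = -0.0391247092; d2 = -0.3926780998
phi(d1) = 0.3986370582; exp(-qT) = 0.9920319148; exp(-rT) = 0.9627129409
N(-d1) = 0.5156045195
Delta = -exp(-qT) * N(-d1) = -0.9920319148 * 0.5156045195 = -0.511496

Answer: Delta = -0.511496


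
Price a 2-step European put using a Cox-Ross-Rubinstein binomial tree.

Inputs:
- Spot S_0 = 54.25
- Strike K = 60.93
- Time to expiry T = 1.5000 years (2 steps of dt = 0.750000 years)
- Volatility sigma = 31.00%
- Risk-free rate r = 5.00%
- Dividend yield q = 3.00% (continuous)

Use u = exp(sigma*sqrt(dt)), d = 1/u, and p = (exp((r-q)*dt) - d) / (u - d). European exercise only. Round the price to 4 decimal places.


dt = T/N = 0.750000
u = exp(sigma*sqrt(dt)) = 1.307959; d = 1/u = 0.764550
p = (exp((r-q)*dt) - d) / (u - d) = 0.461095
Discount per step: exp(-r*dt) = 0.963194
Stock lattice S(k, i) with i counting down-moves:
  k=0: S(0,0) = 54.2500
  k=1: S(1,0) = 70.9568; S(1,1) = 41.4768
  k=2: S(2,0) = 92.8085; S(2,1) = 54.2500; S(2,2) = 31.7111
Terminal payoffs V(N, i) = max(K - S_T, 0):
  V(2,0) = 0.000000; V(2,1) = 6.680000; V(2,2) = 29.218885
Backward induction: V(k, i) = exp(-r*dt) * [p * V(k+1, i) + (1-p) * V(k+1, i+1)].
  V(1,0) = exp(-r*dt) * [p*0.000000 + (1-p)*6.680000] = 3.467390
  V(1,1) = exp(-r*dt) * [p*6.680000 + (1-p)*29.218885] = 18.133408
  V(0,0) = exp(-r*dt) * [p*3.467390 + (1-p)*18.133408] = 10.952467

Answer: Price = V(0,0) = 10.9525


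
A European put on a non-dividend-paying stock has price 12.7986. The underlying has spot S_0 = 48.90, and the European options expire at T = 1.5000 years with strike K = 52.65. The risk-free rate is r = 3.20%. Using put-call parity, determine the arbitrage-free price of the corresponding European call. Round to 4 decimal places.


Answer: Call price = 11.5161

Derivation:
Put-call parity: C - P = S_0 * exp(-qT) - K * exp(-rT).
S_0 * exp(-qT) = 48.9000 * 1.00000000 = 48.90000000
K * exp(-rT) = 52.6500 * 0.95313379 = 50.18249389
C = P + S*exp(-qT) - K*exp(-rT)
C = 12.7986 + 48.90000000 - 50.18249389 = 11.5161


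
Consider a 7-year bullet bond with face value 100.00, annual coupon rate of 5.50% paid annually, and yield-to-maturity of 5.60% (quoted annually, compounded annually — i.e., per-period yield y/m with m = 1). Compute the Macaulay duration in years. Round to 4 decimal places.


Answer: Macaulay duration = 5.9922 years

Derivation:
Coupon per period c = face * coupon_rate / m = 5.500000
Periods per year m = 1; per-period yield y/m = 0.056000
Number of cashflows N = 7
Cashflows (t years, CF_t, discount factor 1/(1+y/m)^(m*t), PV):
  t = 1.0000: CF_t = 5.500000, DF = 0.946970, PV = 5.208333
  t = 2.0000: CF_t = 5.500000, DF = 0.896752, PV = 4.932134
  t = 3.0000: CF_t = 5.500000, DF = 0.849197, PV = 4.670581
  t = 4.0000: CF_t = 5.500000, DF = 0.804163, PV = 4.422899
  t = 5.0000: CF_t = 5.500000, DF = 0.761518, PV = 4.188351
  t = 6.0000: CF_t = 5.500000, DF = 0.721135, PV = 3.966242
  t = 7.0000: CF_t = 105.500000, DF = 0.682893, PV = 72.045197
Price P = sum_t PV_t = 99.433737
Macaulay numerator sum_t t * PV_t:
  t * PV_t at t = 1.0000: 5.208333
  t * PV_t at t = 2.0000: 9.864268
  t * PV_t at t = 3.0000: 14.011744
  t * PV_t at t = 4.0000: 17.691596
  t * PV_t at t = 5.0000: 20.941756
  t * PV_t at t = 6.0000: 23.797450
  t * PV_t at t = 7.0000: 504.316378
Macaulay duration D = (sum_t t * PV_t) / P = 595.831525 / 99.433737 = 5.992247


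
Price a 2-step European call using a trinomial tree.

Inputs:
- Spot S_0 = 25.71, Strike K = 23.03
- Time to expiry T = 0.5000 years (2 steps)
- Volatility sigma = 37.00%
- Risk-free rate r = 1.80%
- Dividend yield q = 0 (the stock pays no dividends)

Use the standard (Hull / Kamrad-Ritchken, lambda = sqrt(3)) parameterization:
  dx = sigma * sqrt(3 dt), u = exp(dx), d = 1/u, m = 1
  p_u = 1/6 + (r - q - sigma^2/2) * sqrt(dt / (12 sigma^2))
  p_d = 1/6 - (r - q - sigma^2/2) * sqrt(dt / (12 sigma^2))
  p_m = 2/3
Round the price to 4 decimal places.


Answer: Price = V(0,0) = 4.2844

Derivation:
dt = T/N = 0.250000; dx = sigma*sqrt(3*dt) = 0.320429
u = exp(dx) = 1.377719; d = 1/u = 0.725837
p_u = 0.146986, p_m = 0.666667, p_d = 0.186347
Discount per step: exp(-r*dt) = 0.995510
Stock lattice S(k, j) with j the centered position index:
  k=0: S(0,+0) = 25.7100
  k=1: S(1,-1) = 18.6613; S(1,+0) = 25.7100; S(1,+1) = 35.4212
  k=2: S(2,-2) = 13.5451; S(2,-1) = 18.6613; S(2,+0) = 25.7100; S(2,+1) = 35.4212; S(2,+2) = 48.8004
Terminal payoffs V(N, j) = max(S_T - K, 0):
  V(2,-2) = 0.000000; V(2,-1) = 0.000000; V(2,+0) = 2.680000; V(2,+1) = 12.391161; V(2,+2) = 25.770415
Backward induction: V(k, j) = exp(-r*dt) * [p_u * V(k+1, j+1) + p_m * V(k+1, j) + p_d * V(k+1, j-1)]
  V(1,-1) = exp(-r*dt) * [p_u*2.680000 + p_m*0.000000 + p_d*0.000000] = 0.392154
  V(1,+0) = exp(-r*dt) * [p_u*12.391161 + p_m*2.680000 + p_d*0.000000] = 3.591795
  V(1,+1) = exp(-r*dt) * [p_u*25.770415 + p_m*12.391161 + p_d*2.680000] = 12.491737
  V(0,+0) = exp(-r*dt) * [p_u*12.491737 + p_m*3.591795 + p_d*0.392154] = 4.284395


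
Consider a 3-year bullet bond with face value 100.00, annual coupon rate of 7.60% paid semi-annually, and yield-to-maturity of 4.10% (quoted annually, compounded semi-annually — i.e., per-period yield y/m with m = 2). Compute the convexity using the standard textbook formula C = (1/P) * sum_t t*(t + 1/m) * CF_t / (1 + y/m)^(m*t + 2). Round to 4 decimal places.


Coupon per period c = face * coupon_rate / m = 3.800000
Periods per year m = 2; per-period yield y/m = 0.020500
Number of cashflows N = 6
Cashflows (t years, CF_t, discount factor 1/(1+y/m)^(m*t), PV):
  t = 0.5000: CF_t = 3.800000, DF = 0.979912, PV = 3.723665
  t = 1.0000: CF_t = 3.800000, DF = 0.960227, PV = 3.648863
  t = 1.5000: CF_t = 3.800000, DF = 0.940938, PV = 3.575564
  t = 2.0000: CF_t = 3.800000, DF = 0.922036, PV = 3.503737
  t = 2.5000: CF_t = 3.800000, DF = 0.903514, PV = 3.433354
  t = 3.0000: CF_t = 103.800000, DF = 0.885364, PV = 91.900802
Price P = sum_t PV_t = 109.785985
Convexity numerator sum_t t*(t + 1/m) * CF_t / (1+y/m)^(m*t + 2):
  t = 0.5000: term = 1.787782
  t = 1.0000: term = 5.255606
  t = 1.5000: term = 10.300061
  t = 2.0000: term = 16.821919
  t = 2.5000: term = 24.725996
  t = 3.0000: term = 926.579271
Convexity = (1/P) * sum = 985.470636 / 109.785985 = 8.976288

Answer: Convexity = 8.9763


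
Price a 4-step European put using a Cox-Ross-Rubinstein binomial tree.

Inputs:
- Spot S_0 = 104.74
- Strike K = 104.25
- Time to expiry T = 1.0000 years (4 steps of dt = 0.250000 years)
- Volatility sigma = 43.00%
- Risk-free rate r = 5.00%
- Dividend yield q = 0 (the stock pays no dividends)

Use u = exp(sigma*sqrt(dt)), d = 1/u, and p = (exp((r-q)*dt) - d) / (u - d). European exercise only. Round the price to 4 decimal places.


dt = T/N = 0.250000
u = exp(sigma*sqrt(dt)) = 1.239862; d = 1/u = 0.806541
p = (exp((r-q)*dt) - d) / (u - d) = 0.475484
Discount per step: exp(-r*dt) = 0.987578
Stock lattice S(k, i) with i counting down-moves:
  k=0: S(0,0) = 104.7400
  k=1: S(1,0) = 129.8631; S(1,1) = 84.4772
  k=2: S(2,0) = 161.0124; S(2,1) = 104.7400; S(2,2) = 68.1343
  k=3: S(3,0) = 199.6331; S(3,1) = 129.8631; S(3,2) = 84.4772; S(3,3) = 54.9532
  k=4: S(4,0) = 247.5175; S(4,1) = 161.0124; S(4,2) = 104.7400; S(4,3) = 68.1343; S(4,4) = 44.3220
Terminal payoffs V(N, i) = max(K - S_T, 0):
  V(4,0) = 0.000000; V(4,1) = 0.000000; V(4,2) = 0.000000; V(4,3) = 36.115677; V(4,4) = 59.928003
Backward induction: V(k, i) = exp(-r*dt) * [p * V(k+1, i) + (1-p) * V(k+1, i+1)].
  V(3,0) = exp(-r*dt) * [p*0.000000 + (1-p)*0.000000] = 0.000000
  V(3,1) = exp(-r*dt) * [p*0.000000 + (1-p)*0.000000] = 0.000000
  V(3,2) = exp(-r*dt) * [p*0.000000 + (1-p)*36.115677] = 18.707928
  V(3,3) = exp(-r*dt) * [p*36.115677 + (1-p)*59.928003] = 48.001831
  V(2,0) = exp(-r*dt) * [p*0.000000 + (1-p)*0.000000] = 0.000000
  V(2,1) = exp(-r*dt) * [p*0.000000 + (1-p)*18.707928] = 9.690711
  V(2,2) = exp(-r*dt) * [p*18.707928 + (1-p)*48.001831] = 33.649782
  V(1,0) = exp(-r*dt) * [p*0.000000 + (1-p)*9.690711] = 5.019790
  V(1,1) = exp(-r*dt) * [p*9.690711 + (1-p)*33.649782] = 21.981135
  V(0,0) = exp(-r*dt) * [p*5.019790 + (1-p)*21.981135] = 13.743413

Answer: Price = V(0,0) = 13.7434


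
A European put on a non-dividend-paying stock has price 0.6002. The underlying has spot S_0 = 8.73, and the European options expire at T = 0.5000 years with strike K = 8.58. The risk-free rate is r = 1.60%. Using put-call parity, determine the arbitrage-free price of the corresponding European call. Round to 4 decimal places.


Answer: Call price = 0.8186

Derivation:
Put-call parity: C - P = S_0 * exp(-qT) - K * exp(-rT).
S_0 * exp(-qT) = 8.7300 * 1.00000000 = 8.73000000
K * exp(-rT) = 8.5800 * 0.99203191 = 8.51163383
C = P + S*exp(-qT) - K*exp(-rT)
C = 0.6002 + 8.73000000 - 8.51163383 = 0.8186


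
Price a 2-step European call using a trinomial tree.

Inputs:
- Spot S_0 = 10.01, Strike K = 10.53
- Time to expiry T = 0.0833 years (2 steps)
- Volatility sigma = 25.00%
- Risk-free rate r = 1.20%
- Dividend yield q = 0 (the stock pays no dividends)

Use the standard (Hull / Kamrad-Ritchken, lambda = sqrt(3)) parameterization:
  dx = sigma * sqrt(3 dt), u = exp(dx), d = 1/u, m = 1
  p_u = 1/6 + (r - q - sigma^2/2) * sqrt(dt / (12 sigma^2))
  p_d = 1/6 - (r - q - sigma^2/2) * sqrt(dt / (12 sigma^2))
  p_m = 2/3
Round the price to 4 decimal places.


dt = T/N = 0.041650; dx = sigma*sqrt(3*dt) = 0.088371
u = exp(dx) = 1.092393; d = 1/u = 0.915421
p_u = 0.162130, p_m = 0.666667, p_d = 0.171203
Discount per step: exp(-r*dt) = 0.999500
Stock lattice S(k, j) with j the centered position index:
  k=0: S(0,+0) = 10.0100
  k=1: S(1,-1) = 9.1634; S(1,+0) = 10.0100; S(1,+1) = 10.9349
  k=2: S(2,-2) = 8.3883; S(2,-1) = 9.1634; S(2,+0) = 10.0100; S(2,+1) = 10.9349; S(2,+2) = 11.9452
Terminal payoffs V(N, j) = max(S_T - K, 0):
  V(2,-2) = 0.000000; V(2,-1) = 0.000000; V(2,+0) = 0.000000; V(2,+1) = 0.404854; V(2,+2) = 1.415157
Backward induction: V(k, j) = exp(-r*dt) * [p_u * V(k+1, j+1) + p_m * V(k+1, j) + p_d * V(k+1, j-1)]
  V(1,-1) = exp(-r*dt) * [p_u*0.000000 + p_m*0.000000 + p_d*0.000000] = 0.000000
  V(1,+0) = exp(-r*dt) * [p_u*0.404854 + p_m*0.000000 + p_d*0.000000] = 0.065606
  V(1,+1) = exp(-r*dt) * [p_u*1.415157 + p_m*0.404854 + p_d*0.000000] = 0.499093
  V(0,+0) = exp(-r*dt) * [p_u*0.499093 + p_m*0.065606 + p_d*0.000000] = 0.124593

Answer: Price = V(0,0) = 0.1246


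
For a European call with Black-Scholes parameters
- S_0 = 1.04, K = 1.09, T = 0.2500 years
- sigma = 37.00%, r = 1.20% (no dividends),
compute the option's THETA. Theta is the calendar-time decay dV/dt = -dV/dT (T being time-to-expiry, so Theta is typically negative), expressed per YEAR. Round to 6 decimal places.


d1 = -0.1451053140; d2 = -0.3301053140
phi(d1) = 0.3947643362; exp(-qT) = 1.0000000000; exp(-rT) = 0.9970044955
Theta = -S*exp(-qT)*phi(d1)*sigma/(2*sqrt(T)) - r*K*exp(-rT)*N(d2) + q*S*exp(-qT)*N(d1)
N(d1) = 0.4423138614; N(d2) = 0.3706601941; sqrt(T) = 0.5000000000
Term 1 = -1.0400 * 1.0000000000 * 0.3947643362 * 0.3700 / (2 * 0.5000000000) = -0.1519053166
Term 2 = -0.0120 * 1.0900 * 0.9970044955 * 0.3706601941 = -0.0048337124
Term 3 = 0 (no dividend yield, q = 0)
Theta = -0.1519053166 + (-0.0048337124) + (0.0000000000) = -0.156739

Answer: Theta = -0.156739


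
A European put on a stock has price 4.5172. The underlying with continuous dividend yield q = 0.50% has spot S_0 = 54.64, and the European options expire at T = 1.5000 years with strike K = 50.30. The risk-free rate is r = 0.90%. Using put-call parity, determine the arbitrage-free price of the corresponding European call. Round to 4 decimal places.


Answer: Call price = 9.1234

Derivation:
Put-call parity: C - P = S_0 * exp(-qT) - K * exp(-rT).
S_0 * exp(-qT) = 54.6400 * 0.99252805 = 54.23173292
K * exp(-rT) = 50.3000 * 0.98659072 = 49.62551303
C = P + S*exp(-qT) - K*exp(-rT)
C = 4.5172 + 54.23173292 - 49.62551303 = 9.1234


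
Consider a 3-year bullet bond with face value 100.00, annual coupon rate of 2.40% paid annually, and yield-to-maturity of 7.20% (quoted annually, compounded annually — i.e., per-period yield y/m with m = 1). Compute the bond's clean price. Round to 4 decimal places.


Coupon per period c = face * coupon_rate / m = 2.400000
Periods per year m = 1; per-period yield y/m = 0.072000
Number of cashflows N = 3
Cashflows (t years, CF_t, discount factor 1/(1+y/m)^(m*t), PV):
  t = 1.0000: CF_t = 2.400000, DF = 0.932836, PV = 2.238806
  t = 2.0000: CF_t = 2.400000, DF = 0.870183, PV = 2.088438
  t = 3.0000: CF_t = 102.400000, DF = 0.811738, PV = 83.121927
Price P = sum_t PV_t = 87.449171

Answer: Price = 87.4492


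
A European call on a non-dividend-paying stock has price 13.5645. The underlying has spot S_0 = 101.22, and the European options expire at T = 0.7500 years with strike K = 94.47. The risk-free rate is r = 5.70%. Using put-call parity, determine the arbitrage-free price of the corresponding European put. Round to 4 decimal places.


Put-call parity: C - P = S_0 * exp(-qT) - K * exp(-rT).
S_0 * exp(-qT) = 101.2200 * 1.00000000 = 101.22000000
K * exp(-rT) = 94.4700 * 0.95815090 = 90.51651532
P = C - S*exp(-qT) + K*exp(-rT)
P = 13.5645 - 101.22000000 + 90.51651532 = 2.8610

Answer: Put price = 2.8610


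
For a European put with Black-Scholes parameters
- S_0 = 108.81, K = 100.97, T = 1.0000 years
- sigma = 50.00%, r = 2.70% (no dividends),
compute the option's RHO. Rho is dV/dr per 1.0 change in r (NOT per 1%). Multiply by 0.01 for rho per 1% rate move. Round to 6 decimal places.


d1 = 0.4535595979; d2 = -0.0464404021
phi(d1) = 0.3599476454; exp(-qT) = 1.0000000000; exp(-rT) = 0.9733612415
N(-d2) = 0.5185203825
Rho = -K*T*exp(-rT)*N(-d2) = -100.9700 * 1.0000 * 0.9733612415 * 0.5185203825 = -50.960331

Answer: Rho = -50.960331


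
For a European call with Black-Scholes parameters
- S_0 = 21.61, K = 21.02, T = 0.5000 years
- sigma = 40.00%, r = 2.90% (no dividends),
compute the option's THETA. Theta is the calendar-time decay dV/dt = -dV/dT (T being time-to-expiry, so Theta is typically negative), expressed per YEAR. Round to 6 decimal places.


d1 = 0.2905565583; d2 = 0.0077138458
phi(d1) = 0.3824527778; exp(-qT) = 1.0000000000; exp(-rT) = 0.9856046187
Theta = -S*exp(-qT)*phi(d1)*sigma/(2*sqrt(T)) - r*K*exp(-rT)*N(d2) + q*S*exp(-qT)*N(d1)
N(d1) = 0.6143047557; N(d2) = 0.5030773487; sqrt(T) = 0.7071067812
Term 1 = -21.6100 * 1.0000000000 * 0.3824527778 * 0.4000 / (2 * 0.7071067812) = -2.3376397308
Term 2 = -0.0290 * 21.0200 * 0.9856046187 * 0.5030773487 = -0.3022513178
Term 3 = 0 (no dividend yield, q = 0)
Theta = -2.3376397308 + (-0.3022513178) + (0.0000000000) = -2.639891

Answer: Theta = -2.639891


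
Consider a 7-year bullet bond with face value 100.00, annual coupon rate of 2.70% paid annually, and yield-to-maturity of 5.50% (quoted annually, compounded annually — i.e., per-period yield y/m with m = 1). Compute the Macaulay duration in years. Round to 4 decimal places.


Coupon per period c = face * coupon_rate / m = 2.700000
Periods per year m = 1; per-period yield y/m = 0.055000
Number of cashflows N = 7
Cashflows (t years, CF_t, discount factor 1/(1+y/m)^(m*t), PV):
  t = 1.0000: CF_t = 2.700000, DF = 0.947867, PV = 2.559242
  t = 2.0000: CF_t = 2.700000, DF = 0.898452, PV = 2.425822
  t = 3.0000: CF_t = 2.700000, DF = 0.851614, PV = 2.299357
  t = 4.0000: CF_t = 2.700000, DF = 0.807217, PV = 2.179485
  t = 5.0000: CF_t = 2.700000, DF = 0.765134, PV = 2.065863
  t = 6.0000: CF_t = 2.700000, DF = 0.725246, PV = 1.958164
  t = 7.0000: CF_t = 102.700000, DF = 0.687437, PV = 70.599760
Price P = sum_t PV_t = 84.087692
Macaulay numerator sum_t t * PV_t:
  t * PV_t at t = 1.0000: 2.559242
  t * PV_t at t = 2.0000: 4.851643
  t * PV_t at t = 3.0000: 6.898071
  t * PV_t at t = 4.0000: 8.717941
  t * PV_t at t = 5.0000: 10.329314
  t * PV_t at t = 6.0000: 11.748982
  t * PV_t at t = 7.0000: 494.198322
Macaulay duration D = (sum_t t * PV_t) / P = 539.303514 / 84.087692 = 6.413584

Answer: Macaulay duration = 6.4136 years


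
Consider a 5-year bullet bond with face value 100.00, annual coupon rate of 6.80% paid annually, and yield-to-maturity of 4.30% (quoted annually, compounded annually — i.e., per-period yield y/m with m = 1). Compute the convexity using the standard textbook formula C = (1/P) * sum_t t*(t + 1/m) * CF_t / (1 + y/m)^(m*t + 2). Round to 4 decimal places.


Coupon per period c = face * coupon_rate / m = 6.800000
Periods per year m = 1; per-period yield y/m = 0.043000
Number of cashflows N = 5
Cashflows (t years, CF_t, discount factor 1/(1+y/m)^(m*t), PV):
  t = 1.0000: CF_t = 6.800000, DF = 0.958773, PV = 6.519655
  t = 2.0000: CF_t = 6.800000, DF = 0.919245, PV = 6.250868
  t = 3.0000: CF_t = 6.800000, DF = 0.881347, PV = 5.993162
  t = 4.0000: CF_t = 6.800000, DF = 0.845012, PV = 5.746080
  t = 5.0000: CF_t = 106.800000, DF = 0.810174, PV = 86.526614
Price P = sum_t PV_t = 111.036378
Convexity numerator sum_t t*(t + 1/m) * CF_t / (1+y/m)^(m*t + 2):
  t = 1.0000: term = 11.986323
  t = 2.0000: term = 34.476481
  t = 3.0000: term = 66.110222
  t = 4.0000: term = 105.641135
  t = 5.0000: term = 2386.175314
Convexity = (1/P) * sum = 2604.389475 / 111.036378 = 23.455281

Answer: Convexity = 23.4553


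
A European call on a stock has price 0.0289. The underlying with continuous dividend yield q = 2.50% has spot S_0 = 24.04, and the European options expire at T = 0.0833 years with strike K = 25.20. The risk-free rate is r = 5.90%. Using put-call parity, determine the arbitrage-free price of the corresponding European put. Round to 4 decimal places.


Put-call parity: C - P = S_0 * exp(-qT) - K * exp(-rT).
S_0 * exp(-qT) = 24.0400 * 0.99791967 = 23.98998879
K * exp(-rT) = 25.2000 * 0.99509736 = 25.07645341
P = C - S*exp(-qT) + K*exp(-rT)
P = 0.0289 - 23.98998879 + 25.07645341 = 1.1154

Answer: Put price = 1.1154


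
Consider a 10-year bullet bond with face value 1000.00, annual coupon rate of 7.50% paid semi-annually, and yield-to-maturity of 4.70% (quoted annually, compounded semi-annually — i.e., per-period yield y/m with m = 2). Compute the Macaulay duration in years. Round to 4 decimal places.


Answer: Macaulay duration = 7.5071 years

Derivation:
Coupon per period c = face * coupon_rate / m = 37.500000
Periods per year m = 2; per-period yield y/m = 0.023500
Number of cashflows N = 20
Cashflows (t years, CF_t, discount factor 1/(1+y/m)^(m*t), PV):
  t = 0.5000: CF_t = 37.500000, DF = 0.977040, PV = 36.638984
  t = 1.0000: CF_t = 37.500000, DF = 0.954606, PV = 35.797737
  t = 1.5000: CF_t = 37.500000, DF = 0.932688, PV = 34.975806
  t = 2.0000: CF_t = 37.500000, DF = 0.911273, PV = 34.172746
  t = 2.5000: CF_t = 37.500000, DF = 0.890350, PV = 33.388125
  t = 3.0000: CF_t = 37.500000, DF = 0.869907, PV = 32.621519
  t = 3.5000: CF_t = 37.500000, DF = 0.849934, PV = 31.872515
  t = 4.0000: CF_t = 37.500000, DF = 0.830419, PV = 31.140709
  t = 4.5000: CF_t = 37.500000, DF = 0.811352, PV = 30.425705
  t = 5.0000: CF_t = 37.500000, DF = 0.792723, PV = 29.727117
  t = 5.5000: CF_t = 37.500000, DF = 0.774522, PV = 29.044570
  t = 6.0000: CF_t = 37.500000, DF = 0.756739, PV = 28.377694
  t = 6.5000: CF_t = 37.500000, DF = 0.739363, PV = 27.726130
  t = 7.0000: CF_t = 37.500000, DF = 0.722387, PV = 27.089526
  t = 7.5000: CF_t = 37.500000, DF = 0.705801, PV = 26.467539
  t = 8.0000: CF_t = 37.500000, DF = 0.689596, PV = 25.859833
  t = 8.5000: CF_t = 37.500000, DF = 0.673762, PV = 25.266080
  t = 9.0000: CF_t = 37.500000, DF = 0.658292, PV = 24.685960
  t = 9.5000: CF_t = 37.500000, DF = 0.643178, PV = 24.119160
  t = 10.0000: CF_t = 1037.500000, DF = 0.628410, PV = 651.975334
Price P = sum_t PV_t = 1221.372790
Macaulay numerator sum_t t * PV_t:
  t * PV_t at t = 0.5000: 18.319492
  t * PV_t at t = 1.0000: 35.797737
  t * PV_t at t = 1.5000: 52.463708
  t * PV_t at t = 2.0000: 68.345492
  t * PV_t at t = 2.5000: 83.470313
  t * PV_t at t = 3.0000: 97.864558
  t * PV_t at t = 3.5000: 111.553804
  t * PV_t at t = 4.0000: 124.562835
  t * PV_t at t = 4.5000: 136.915671
  t * PV_t at t = 5.0000: 148.635587
  t * PV_t at t = 5.5000: 159.745135
  t * PV_t at t = 6.0000: 170.266165
  t * PV_t at t = 6.5000: 180.219846
  t * PV_t at t = 7.0000: 189.626684
  t * PV_t at t = 7.5000: 198.506543
  t * PV_t at t = 8.0000: 206.878664
  t * PV_t at t = 8.5000: 214.761681
  t * PV_t at t = 9.0000: 222.173640
  t * PV_t at t = 9.5000: 229.132018
  t * PV_t at t = 10.0000: 6519.753339
Macaulay duration D = (sum_t t * PV_t) / P = 9168.992911 / 1221.372790 = 7.507121


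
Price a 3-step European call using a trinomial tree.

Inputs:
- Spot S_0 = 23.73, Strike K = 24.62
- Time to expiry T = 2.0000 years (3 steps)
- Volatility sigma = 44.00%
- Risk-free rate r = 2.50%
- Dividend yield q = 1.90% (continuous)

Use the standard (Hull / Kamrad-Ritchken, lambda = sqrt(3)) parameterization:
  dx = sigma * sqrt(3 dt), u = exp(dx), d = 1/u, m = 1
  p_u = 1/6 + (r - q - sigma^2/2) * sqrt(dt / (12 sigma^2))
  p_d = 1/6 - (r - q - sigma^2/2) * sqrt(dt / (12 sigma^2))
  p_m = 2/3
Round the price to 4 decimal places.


Answer: Price = V(0,0) = 4.8325

Derivation:
dt = T/N = 0.666667; dx = sigma*sqrt(3*dt) = 0.622254
u = exp(dx) = 1.863123; d = 1/u = 0.536733
p_u = 0.118026, p_m = 0.666667, p_d = 0.215307
Discount per step: exp(-r*dt) = 0.983471
Stock lattice S(k, j) with j the centered position index:
  k=0: S(0,+0) = 23.7300
  k=1: S(1,-1) = 12.7367; S(1,+0) = 23.7300; S(1,+1) = 44.2119
  k=2: S(2,-2) = 6.8362; S(2,-1) = 12.7367; S(2,+0) = 23.7300; S(2,+1) = 44.2119; S(2,+2) = 82.3722
  k=3: S(3,-3) = 3.6692; S(3,-2) = 6.8362; S(3,-1) = 12.7367; S(3,+0) = 23.7300; S(3,+1) = 44.2119; S(3,+2) = 82.3722; S(3,+3) = 153.4695
Terminal payoffs V(N, j) = max(S_T - K, 0):
  V(3,-3) = 0.000000; V(3,-2) = 0.000000; V(3,-1) = 0.000000; V(3,+0) = 0.000000; V(3,+1) = 19.591902; V(3,+2) = 57.752200; V(3,+3) = 128.849519
Backward induction: V(k, j) = exp(-r*dt) * [p_u * V(k+1, j+1) + p_m * V(k+1, j) + p_d * V(k+1, j-1)]
  V(2,-2) = exp(-r*dt) * [p_u*0.000000 + p_m*0.000000 + p_d*0.000000] = 0.000000
  V(2,-1) = exp(-r*dt) * [p_u*0.000000 + p_m*0.000000 + p_d*0.000000] = 0.000000
  V(2,+0) = exp(-r*dt) * [p_u*19.591902 + p_m*0.000000 + p_d*0.000000] = 2.274140
  V(2,+1) = exp(-r*dt) * [p_u*57.752200 + p_m*19.591902 + p_d*0.000000] = 19.548999
  V(2,+2) = exp(-r*dt) * [p_u*128.849519 + p_m*57.752200 + p_d*19.591902] = 56.969917
  V(1,-1) = exp(-r*dt) * [p_u*2.274140 + p_m*0.000000 + p_d*0.000000] = 0.263972
  V(1,+0) = exp(-r*dt) * [p_u*19.548999 + p_m*2.274140 + p_d*0.000000] = 3.760194
  V(1,+1) = exp(-r*dt) * [p_u*56.969917 + p_m*19.548999 + p_d*2.274140] = 19.911611
  V(0,+0) = exp(-r*dt) * [p_u*19.911611 + p_m*3.760194 + p_d*0.263972] = 4.832508


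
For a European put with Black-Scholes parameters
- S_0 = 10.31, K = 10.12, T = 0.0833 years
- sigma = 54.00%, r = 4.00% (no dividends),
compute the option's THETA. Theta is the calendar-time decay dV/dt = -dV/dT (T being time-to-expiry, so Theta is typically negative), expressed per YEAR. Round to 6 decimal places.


Answer: Theta = -3.565264

Derivation:
d1 = 0.2186527581; d2 = 0.0627993655
phi(d1) = 0.3895188391; exp(-qT) = 1.0000000000; exp(-rT) = 0.9966735450
Theta = -S*exp(-qT)*phi(d1)*sigma/(2*sqrt(T)) + r*K*exp(-rT)*N(-d2) - q*S*exp(-qT)*N(-d1)
N(-d1) = 0.4134602760; N(-d2) = 0.4749631356; sqrt(T) = 0.2886173938
Term 1 = -10.3100 * 1.0000000000 * 0.3895188391 * 0.5400 / (2 * 0.2886173938) = -3.7568892787
Term 2 = 0.0400 * 10.1200 * 0.9966735450 * 0.4749631356 = 0.1916255162
Term 3 = 0 (no dividend yield, q = 0)
Theta = -3.7568892787 + (0.1916255162) + (0.0000000000) = -3.565264


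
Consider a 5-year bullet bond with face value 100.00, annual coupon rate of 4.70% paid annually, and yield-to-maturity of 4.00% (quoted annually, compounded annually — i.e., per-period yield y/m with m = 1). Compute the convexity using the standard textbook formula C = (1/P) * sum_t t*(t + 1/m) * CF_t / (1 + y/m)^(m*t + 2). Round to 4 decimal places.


Answer: Convexity = 24.6325

Derivation:
Coupon per period c = face * coupon_rate / m = 4.700000
Periods per year m = 1; per-period yield y/m = 0.040000
Number of cashflows N = 5
Cashflows (t years, CF_t, discount factor 1/(1+y/m)^(m*t), PV):
  t = 1.0000: CF_t = 4.700000, DF = 0.961538, PV = 4.519231
  t = 2.0000: CF_t = 4.700000, DF = 0.924556, PV = 4.345414
  t = 3.0000: CF_t = 4.700000, DF = 0.888996, PV = 4.178283
  t = 4.0000: CF_t = 4.700000, DF = 0.854804, PV = 4.017580
  t = 5.0000: CF_t = 104.700000, DF = 0.821927, PV = 86.055768
Price P = sum_t PV_t = 103.116276
Convexity numerator sum_t t*(t + 1/m) * CF_t / (1+y/m)^(m*t + 2):
  t = 1.0000: term = 8.356566
  t = 2.0000: term = 24.105478
  t = 3.0000: term = 46.356689
  t = 4.0000: term = 74.289565
  t = 5.0000: term = 2386.901851
Convexity = (1/P) * sum = 2540.010149 / 103.116276 = 24.632485


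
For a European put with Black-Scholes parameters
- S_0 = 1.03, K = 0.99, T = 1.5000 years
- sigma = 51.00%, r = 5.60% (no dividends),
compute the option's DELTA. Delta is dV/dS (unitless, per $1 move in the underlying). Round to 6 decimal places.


Answer: Delta = -0.304954

Derivation:
d1 = 0.5102049199; d2 = -0.1144149645
phi(d1) = 0.3502552644; exp(-qT) = 1.0000000000; exp(-rT) = 0.9194312561
N(-d1) = 0.3049539529
Delta = -exp(-qT) * N(-d1) = -1.0000000000 * 0.3049539529 = -0.304954


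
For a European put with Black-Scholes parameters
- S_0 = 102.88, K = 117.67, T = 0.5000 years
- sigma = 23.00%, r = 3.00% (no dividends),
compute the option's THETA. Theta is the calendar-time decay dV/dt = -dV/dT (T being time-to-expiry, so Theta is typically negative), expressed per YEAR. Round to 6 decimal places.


Answer: Theta = -2.639815

Derivation:
d1 = -0.6523572616; d2 = -0.8149918213
phi(d1) = 0.3224769779; exp(-qT) = 1.0000000000; exp(-rT) = 0.9851119396
Theta = -S*exp(-qT)*phi(d1)*sigma/(2*sqrt(T)) + r*K*exp(-rT)*N(-d2) - q*S*exp(-qT)*N(-d1)
N(-d1) = 0.7429146359; N(-d2) = 0.7924615042; sqrt(T) = 0.7071067812
Term 1 = -102.8800 * 1.0000000000 * 0.3224769779 * 0.2300 / (2 * 0.7071067812) = -5.3956343262
Term 2 = 0.0300 * 117.6700 * 0.9851119396 * 0.7924615042 = 2.7558194781
Term 3 = 0 (no dividend yield, q = 0)
Theta = -5.3956343262 + (2.7558194781) + (0.0000000000) = -2.639815


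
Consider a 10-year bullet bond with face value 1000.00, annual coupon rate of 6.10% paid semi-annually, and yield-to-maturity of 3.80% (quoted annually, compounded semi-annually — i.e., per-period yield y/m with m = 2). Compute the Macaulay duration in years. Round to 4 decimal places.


Answer: Macaulay duration = 7.8576 years

Derivation:
Coupon per period c = face * coupon_rate / m = 30.500000
Periods per year m = 2; per-period yield y/m = 0.019000
Number of cashflows N = 20
Cashflows (t years, CF_t, discount factor 1/(1+y/m)^(m*t), PV):
  t = 0.5000: CF_t = 30.500000, DF = 0.981354, PV = 29.931305
  t = 1.0000: CF_t = 30.500000, DF = 0.963056, PV = 29.373214
  t = 1.5000: CF_t = 30.500000, DF = 0.945099, PV = 28.825529
  t = 2.0000: CF_t = 30.500000, DF = 0.927477, PV = 28.288056
  t = 2.5000: CF_t = 30.500000, DF = 0.910184, PV = 27.760605
  t = 3.0000: CF_t = 30.500000, DF = 0.893213, PV = 27.242988
  t = 3.5000: CF_t = 30.500000, DF = 0.876558, PV = 26.735022
  t = 4.0000: CF_t = 30.500000, DF = 0.860214, PV = 26.236528
  t = 4.5000: CF_t = 30.500000, DF = 0.844175, PV = 25.747329
  t = 5.0000: CF_t = 30.500000, DF = 0.828434, PV = 25.267251
  t = 5.5000: CF_t = 30.500000, DF = 0.812988, PV = 24.796125
  t = 6.0000: CF_t = 30.500000, DF = 0.797829, PV = 24.333783
  t = 6.5000: CF_t = 30.500000, DF = 0.782953, PV = 23.880062
  t = 7.0000: CF_t = 30.500000, DF = 0.768354, PV = 23.434801
  t = 7.5000: CF_t = 30.500000, DF = 0.754028, PV = 22.997842
  t = 8.0000: CF_t = 30.500000, DF = 0.739968, PV = 22.569030
  t = 8.5000: CF_t = 30.500000, DF = 0.726171, PV = 22.148214
  t = 9.0000: CF_t = 30.500000, DF = 0.712631, PV = 21.735244
  t = 9.5000: CF_t = 30.500000, DF = 0.699343, PV = 21.329975
  t = 10.0000: CF_t = 1030.500000, DF = 0.686304, PV = 707.235930
Price P = sum_t PV_t = 1189.868833
Macaulay numerator sum_t t * PV_t:
  t * PV_t at t = 0.5000: 14.965653
  t * PV_t at t = 1.0000: 29.373214
  t * PV_t at t = 1.5000: 43.238294
  t * PV_t at t = 2.0000: 56.576112
  t * PV_t at t = 2.5000: 69.401511
  t * PV_t at t = 3.0000: 81.728963
  t * PV_t at t = 3.5000: 93.572578
  t * PV_t at t = 4.0000: 104.946113
  t * PV_t at t = 4.5000: 115.862981
  t * PV_t at t = 5.0000: 126.336256
  t * PV_t at t = 5.5000: 136.378687
  t * PV_t at t = 6.0000: 146.002698
  t * PV_t at t = 6.5000: 155.220402
  t * PV_t at t = 7.0000: 164.043604
  t * PV_t at t = 7.5000: 172.483812
  t * PV_t at t = 8.0000: 180.552241
  t * PV_t at t = 8.5000: 188.259819
  t * PV_t at t = 9.0000: 195.617199
  t * PV_t at t = 9.5000: 202.634761
  t * PV_t at t = 10.0000: 7072.359296
Macaulay duration D = (sum_t t * PV_t) / P = 9349.554196 / 1189.868833 = 7.857634


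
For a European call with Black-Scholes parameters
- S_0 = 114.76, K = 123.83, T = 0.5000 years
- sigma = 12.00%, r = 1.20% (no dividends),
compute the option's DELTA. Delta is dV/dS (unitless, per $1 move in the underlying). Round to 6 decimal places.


d1 = -0.7833171722; d2 = -0.8681699859
phi(d1) = 0.2935429159; exp(-qT) = 1.0000000000; exp(-rT) = 0.9940179641
N(d1) = 0.2167204408
Delta = exp(-qT) * N(d1) = 1.0000000000 * 0.2167204408 = 0.216720

Answer: Delta = 0.216720


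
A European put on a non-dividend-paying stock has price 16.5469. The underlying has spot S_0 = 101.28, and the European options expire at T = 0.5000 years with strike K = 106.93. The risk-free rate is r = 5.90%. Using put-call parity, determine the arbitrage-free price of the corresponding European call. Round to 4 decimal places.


Answer: Call price = 14.0053

Derivation:
Put-call parity: C - P = S_0 * exp(-qT) - K * exp(-rT).
S_0 * exp(-qT) = 101.2800 * 1.00000000 = 101.28000000
K * exp(-rT) = 106.9300 * 0.97093088 = 103.82163875
C = P + S*exp(-qT) - K*exp(-rT)
C = 16.5469 + 101.28000000 - 103.82163875 = 14.0053


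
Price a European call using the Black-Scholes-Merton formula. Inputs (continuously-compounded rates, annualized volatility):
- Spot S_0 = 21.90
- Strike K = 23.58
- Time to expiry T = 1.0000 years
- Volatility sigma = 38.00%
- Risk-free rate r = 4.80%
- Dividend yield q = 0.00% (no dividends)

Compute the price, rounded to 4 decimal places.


d1 = (ln(S/K) + (r - q + 0.5*sigma^2) * T) / (sigma * sqrt(T)) = 0.12180985
d2 = d1 - sigma * sqrt(T) = -0.25819015
exp(-rT) = 0.95313379; exp(-qT) = 1.00000000
C = S_0 * exp(-qT) * N(d1) - K * exp(-rT) * N(d2)
N(d1) = 0.54847519; N(d2) = 0.39813008
C = 21.9000 * 1.00000000 * 0.54847519 - 23.5800 * 0.95313379 * 0.39813008 = 3.0637

Answer: Price = 3.0637


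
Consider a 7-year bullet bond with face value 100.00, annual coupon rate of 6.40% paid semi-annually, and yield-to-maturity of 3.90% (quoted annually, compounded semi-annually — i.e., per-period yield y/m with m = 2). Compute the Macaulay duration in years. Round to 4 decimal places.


Answer: Macaulay duration = 5.8502 years

Derivation:
Coupon per period c = face * coupon_rate / m = 3.200000
Periods per year m = 2; per-period yield y/m = 0.019500
Number of cashflows N = 14
Cashflows (t years, CF_t, discount factor 1/(1+y/m)^(m*t), PV):
  t = 0.5000: CF_t = 3.200000, DF = 0.980873, PV = 3.138794
  t = 1.0000: CF_t = 3.200000, DF = 0.962112, PV = 3.078758
  t = 1.5000: CF_t = 3.200000, DF = 0.943709, PV = 3.019870
  t = 2.0000: CF_t = 3.200000, DF = 0.925659, PV = 2.962109
  t = 2.5000: CF_t = 3.200000, DF = 0.907954, PV = 2.905453
  t = 3.0000: CF_t = 3.200000, DF = 0.890588, PV = 2.849880
  t = 3.5000: CF_t = 3.200000, DF = 0.873553, PV = 2.795370
  t = 4.0000: CF_t = 3.200000, DF = 0.856845, PV = 2.741903
  t = 4.5000: CF_t = 3.200000, DF = 0.840456, PV = 2.689459
  t = 5.0000: CF_t = 3.200000, DF = 0.824380, PV = 2.638018
  t = 5.5000: CF_t = 3.200000, DF = 0.808613, PV = 2.587560
  t = 6.0000: CF_t = 3.200000, DF = 0.793146, PV = 2.538068
  t = 6.5000: CF_t = 3.200000, DF = 0.777976, PV = 2.489522
  t = 7.0000: CF_t = 103.200000, DF = 0.763095, PV = 78.751435
Price P = sum_t PV_t = 115.186199
Macaulay numerator sum_t t * PV_t:
  t * PV_t at t = 0.5000: 1.569397
  t * PV_t at t = 1.0000: 3.078758
  t * PV_t at t = 1.5000: 4.529805
  t * PV_t at t = 2.0000: 5.924218
  t * PV_t at t = 2.5000: 7.263632
  t * PV_t at t = 3.0000: 8.549640
  t * PV_t at t = 3.5000: 9.783797
  t * PV_t at t = 4.0000: 10.967613
  t * PV_t at t = 4.5000: 12.102565
  t * PV_t at t = 5.0000: 13.190088
  t * PV_t at t = 5.5000: 14.231581
  t * PV_t at t = 6.0000: 15.228407
  t * PV_t at t = 6.5000: 16.181894
  t * PV_t at t = 7.0000: 551.260044
Macaulay duration D = (sum_t t * PV_t) / P = 673.861438 / 115.186199 = 5.850193


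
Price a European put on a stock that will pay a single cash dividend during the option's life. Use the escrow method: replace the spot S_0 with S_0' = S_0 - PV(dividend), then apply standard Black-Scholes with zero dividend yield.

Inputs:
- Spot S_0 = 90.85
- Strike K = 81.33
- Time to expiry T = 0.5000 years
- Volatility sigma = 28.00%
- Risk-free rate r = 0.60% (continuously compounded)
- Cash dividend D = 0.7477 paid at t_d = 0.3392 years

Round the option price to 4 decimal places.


PV(D) = D * exp(-r * t_d) = 0.7477 * 0.99796687 = 0.74617983
S_0' = S_0 - PV(D) = 90.8500 - 0.74617983 = 90.10382017
d1 = (ln(S_0'/K) + (r + sigma^2/2)*T) / (sigma*sqrt(T)) = 0.63158581
d2 = d1 - sigma*sqrt(T) = 0.43359591
exp(-rT) = 0.99700450
N(-d1) = 0.26382878; N(-d2) = 0.33229095
P = K * exp(-rT) * N(-d2) - S_0' * N(-d1) = 81.3300 * 0.99700450 * 0.33229095 - 90.10382017 * 0.26382878 = 3.1723

Answer: Price = 3.1723


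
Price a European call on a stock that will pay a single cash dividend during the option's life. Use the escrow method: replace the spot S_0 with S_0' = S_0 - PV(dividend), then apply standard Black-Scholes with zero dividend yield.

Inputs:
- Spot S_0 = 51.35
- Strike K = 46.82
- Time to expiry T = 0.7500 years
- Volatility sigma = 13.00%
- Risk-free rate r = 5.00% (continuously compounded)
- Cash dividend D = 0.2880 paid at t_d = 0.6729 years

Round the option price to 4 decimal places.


Answer: Price = 6.3414

Derivation:
PV(D) = D * exp(-r * t_d) = 0.2880 * 0.96691470 = 0.27847143
S_0' = S_0 - PV(D) = 51.3500 - 0.27847143 = 51.07152857
d1 = (ln(S_0'/K) + (r + sigma^2/2)*T) / (sigma*sqrt(T)) = 1.16139966
d2 = d1 - sigma*sqrt(T) = 1.04881636
exp(-rT) = 0.96319442
N(d1) = 0.87726030; N(d2) = 0.85286868
C = S_0' * N(d1) - K * exp(-rT) * N(d2) = 51.07152857 * 0.87726030 - 46.8200 * 0.96319442 * 0.85286868 = 6.3414


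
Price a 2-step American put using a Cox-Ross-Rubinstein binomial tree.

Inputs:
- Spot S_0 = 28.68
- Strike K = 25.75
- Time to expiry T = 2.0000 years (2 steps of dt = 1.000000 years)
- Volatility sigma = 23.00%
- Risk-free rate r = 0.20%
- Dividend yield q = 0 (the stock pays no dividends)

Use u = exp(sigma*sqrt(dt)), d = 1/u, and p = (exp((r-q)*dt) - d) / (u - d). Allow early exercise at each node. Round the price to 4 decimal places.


dt = T/N = 1.000000
u = exp(sigma*sqrt(dt)) = 1.258600; d = 1/u = 0.794534
p = (exp((r-q)*dt) - d) / (u - d) = 0.447066
Discount per step: exp(-r*dt) = 0.998002
Stock lattice S(k, i) with i counting down-moves:
  k=0: S(0,0) = 28.6800
  k=1: S(1,0) = 36.0966; S(1,1) = 22.7872
  k=2: S(2,0) = 45.4312; S(2,1) = 28.6800; S(2,2) = 18.1052
Terminal payoffs V(N, i) = max(K - S_T, 0):
  V(2,0) = 0.000000; V(2,1) = 0.000000; V(2,2) = 7.644785
Backward induction: V(k, i) = exp(-r*dt) * [p * V(k+1, i) + (1-p) * V(k+1, i+1)]; then take max(V_cont, immediate exercise) for American.
  V(1,0) = exp(-r*dt) * [p*0.000000 + (1-p)*0.000000] = 0.000000; exercise = 0.000000; V(1,0) = max -> 0.000000
  V(1,1) = exp(-r*dt) * [p*0.000000 + (1-p)*7.644785] = 4.218614; exercise = 2.962776; V(1,1) = max -> 4.218614
  V(0,0) = exp(-r*dt) * [p*0.000000 + (1-p)*4.218614] = 2.327954; exercise = 0.000000; V(0,0) = max -> 2.327954

Answer: Price = V(0,0) = 2.3280


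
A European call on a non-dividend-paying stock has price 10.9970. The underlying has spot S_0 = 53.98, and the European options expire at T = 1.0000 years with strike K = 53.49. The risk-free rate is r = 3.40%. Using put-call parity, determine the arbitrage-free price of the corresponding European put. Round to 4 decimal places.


Put-call parity: C - P = S_0 * exp(-qT) - K * exp(-rT).
S_0 * exp(-qT) = 53.9800 * 1.00000000 = 53.98000000
K * exp(-rT) = 53.4900 * 0.96657150 = 51.70190978
P = C - S*exp(-qT) + K*exp(-rT)
P = 10.9970 - 53.98000000 + 51.70190978 = 8.7189

Answer: Put price = 8.7189


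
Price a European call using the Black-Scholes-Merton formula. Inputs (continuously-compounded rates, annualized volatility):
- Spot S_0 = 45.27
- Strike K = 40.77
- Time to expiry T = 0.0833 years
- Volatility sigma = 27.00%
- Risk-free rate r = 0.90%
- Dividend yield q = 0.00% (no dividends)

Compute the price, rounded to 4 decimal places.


Answer: Price = 4.6664

Derivation:
d1 = (ln(S/K) + (r - q + 0.5*sigma^2) * T) / (sigma * sqrt(T)) = 1.39212920
d2 = d1 - sigma * sqrt(T) = 1.31420251
exp(-rT) = 0.99925058; exp(-qT) = 1.00000000
C = S_0 * exp(-qT) * N(d1) - K * exp(-rT) * N(d2)
N(d1) = 0.91805836; N(d2) = 0.90561097
C = 45.2700 * 1.00000000 * 0.91805836 - 40.7700 * 0.99925058 * 0.90561097 = 4.6664


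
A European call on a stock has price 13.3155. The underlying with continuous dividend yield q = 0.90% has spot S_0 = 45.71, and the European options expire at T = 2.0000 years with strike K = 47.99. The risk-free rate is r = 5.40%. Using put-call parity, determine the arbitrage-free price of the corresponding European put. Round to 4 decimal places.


Answer: Put price = 11.4981

Derivation:
Put-call parity: C - P = S_0 * exp(-qT) - K * exp(-rT).
S_0 * exp(-qT) = 45.7100 * 0.98216103 = 44.89458079
K * exp(-rT) = 47.9900 * 0.89762760 = 43.07714835
P = C - S*exp(-qT) + K*exp(-rT)
P = 13.3155 - 44.89458079 + 43.07714835 = 11.4981


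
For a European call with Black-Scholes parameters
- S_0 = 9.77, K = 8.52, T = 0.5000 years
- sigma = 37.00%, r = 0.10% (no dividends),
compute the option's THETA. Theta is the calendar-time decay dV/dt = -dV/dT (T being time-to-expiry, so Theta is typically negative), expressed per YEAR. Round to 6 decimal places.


d1 = 0.6559853506; d2 = 0.3943558416
phi(d1) = 0.3217125213; exp(-qT) = 1.0000000000; exp(-rT) = 0.9995001250
Theta = -S*exp(-qT)*phi(d1)*sigma/(2*sqrt(T)) - r*K*exp(-rT)*N(d2) + q*S*exp(-qT)*N(d1)
N(d1) = 0.7440832250; N(d2) = 0.6533408295; sqrt(T) = 0.7071067812
Term 1 = -9.7700 * 1.0000000000 * 0.3217125213 * 0.3700 / (2 * 0.7071067812) = -0.8223359075
Term 2 = -0.0010 * 8.5200 * 0.9995001250 * 0.6533408295 = -0.0055636813
Term 3 = 0 (no dividend yield, q = 0)
Theta = -0.8223359075 + (-0.0055636813) + (0.0000000000) = -0.827900

Answer: Theta = -0.827900
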